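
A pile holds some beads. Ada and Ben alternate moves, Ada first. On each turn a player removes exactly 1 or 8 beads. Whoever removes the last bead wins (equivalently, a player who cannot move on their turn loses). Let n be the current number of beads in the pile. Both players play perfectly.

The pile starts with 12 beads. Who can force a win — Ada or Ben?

Ada wins.

Positions with no move are L. A position that does have a move is losing for the player to move precisely when every available move leads to a winning position for the opponent. Fill in the labels:
n=0: no move → L
n=1: →0(L), so W
n=2: →1(W) only, which is W, so L
n=3: →2(L), so W
n=4: →3(W) only, which is W, so L
n=5: →4(L), so W
n=6: →5(W) only, which is W, so L
n=7: →6(L), so W
n=8: →0(L), so W
n=9: →8(W), 1(W) — all W, so L
n=10: →9(L), so W
n=11: →10(W), 3(W) — all W, so L
n=12: →11(L), so W
The starting position 12 is W: Ada should remove 1, leaving 11, handing over an L position.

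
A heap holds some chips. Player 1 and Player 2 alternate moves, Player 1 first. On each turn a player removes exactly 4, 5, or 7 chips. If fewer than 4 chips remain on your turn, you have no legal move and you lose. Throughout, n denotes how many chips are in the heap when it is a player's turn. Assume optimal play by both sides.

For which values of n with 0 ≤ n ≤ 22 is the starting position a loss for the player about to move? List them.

0, 1, 2, 3, 11, 12, 13, 14, 22

Compute win/loss labels from the base case upward. A position with no move is L. Any other position is W if it can reach an L in one move, else L.
n=0: no move → L
n=1: no move → L
n=2: no move → L
n=3: no move → L
n=4: reaches L-position 0 → W
n=5: reaches L-position 1 → W
n=6: reaches L-position 2 → W
n=7: reaches L-position 3 → W
n=8: reaches L-position 3 → W
n=9: reaches L-position 2 → W
n=10: reaches L-position 3 → W
n=11: only reaches 7(W), 6(W), 4(W), all W → L
n=12: only reaches 8(W), 7(W), 5(W), all W → L
n=13: only reaches 9(W), 8(W), 6(W), all W → L
n=14: only reaches 10(W), 9(W), 7(W), all W → L
n=15: reaches L-position 11 → W
n=16: reaches L-position 12 → W
n=17: reaches L-position 13 → W
n=18: reaches L-position 14 → W
n=19: reaches L-position 14 → W
n=20: reaches L-position 13 → W
n=21: reaches L-position 14 → W
n=22: only reaches 18(W), 17(W), 15(W), all W → L
Reading off the rows marked L gives the requested list; there are 9 such values of n.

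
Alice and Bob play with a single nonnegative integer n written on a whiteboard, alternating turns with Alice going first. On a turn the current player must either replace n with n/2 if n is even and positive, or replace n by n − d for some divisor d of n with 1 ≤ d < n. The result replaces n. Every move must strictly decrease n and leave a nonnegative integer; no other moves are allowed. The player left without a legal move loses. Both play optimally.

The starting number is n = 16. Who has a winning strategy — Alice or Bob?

Alice wins.

Compute win/loss labels from the base case upward. A position with no move is L. Any other position is W if it can reach an L in one move, else L.
n=0: no move → L
n=1: no move → L
n=2: W (go to 1, an L position)
n=3: L (sole option 2(W) is W)
n=4: W (go to 3, an L position)
n=5: L (sole option 4(W) is W)
n=6: W (go to 3, an L position)
n=7: L (sole option 6(W) is W)
n=8: W (go to 7, an L position)
n=9: L (options 6(W), 8(W) are all W)
n=10: W (go to 5, an L position)
n=11: L (sole option 10(W) is W)
n=12: W (go to 9, an L position)
n=13: L (sole option 12(W) is W)
n=14: W (go to 7, an L position)
n=15: L (options 10(W), 12(W), 14(W) are all W)
n=16: W (go to 15, an L position)
From 16 Alice can move to 15, reaching an L position.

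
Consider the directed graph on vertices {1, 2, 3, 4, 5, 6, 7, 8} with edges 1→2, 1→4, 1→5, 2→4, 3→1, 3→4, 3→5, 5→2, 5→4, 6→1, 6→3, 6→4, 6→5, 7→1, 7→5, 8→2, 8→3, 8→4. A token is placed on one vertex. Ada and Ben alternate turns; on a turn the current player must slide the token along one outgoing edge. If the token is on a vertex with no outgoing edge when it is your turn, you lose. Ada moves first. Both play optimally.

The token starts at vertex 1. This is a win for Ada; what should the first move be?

Label each position W (a win for the player to move) or L (a loss). A position with no legal move is L; any other position is W exactly when some move reaches an L, and L when every move reaches a W.
Every edge goes from a vertex to one that appears earlier in the order 4, 2, 5, 1, 3, 6, 7, 8, so processing vertices in that order labels each vertex after all of its successors.
4: no outgoing edge → L
2: W (go to 4, an L position)
5: W (go to 4, an L position)
1: W (go to 4, an L position)
3: W (go to 4, an L position)
6: W (go to 4, an L position)
7: L (options 1(W), 5(W) are all W)
8: W (go to 4, an L position)
From 1, the L positions reachable in one move are: 4.

Move to 4.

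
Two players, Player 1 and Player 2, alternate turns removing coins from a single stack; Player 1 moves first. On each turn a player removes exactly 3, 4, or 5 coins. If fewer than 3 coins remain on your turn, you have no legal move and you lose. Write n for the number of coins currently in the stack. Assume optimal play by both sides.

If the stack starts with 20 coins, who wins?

Compute win/loss labels from the base case upward. A position with no move is L. Any other position is W if it can reach an L in one move, else L.
n=0: no move → L
n=1: no move → L
n=2: no move → L
n=3: reaches L-position 0 → W
n=4: reaches L-position 1 → W
n=5: reaches L-position 2 → W
n=6: reaches L-position 2 → W
n=7: reaches L-position 2 → W
n=8: only reaches 5(W), 4(W), 3(W), all W → L
n=9: only reaches 6(W), 5(W), 4(W), all W → L
n=10: only reaches 7(W), 6(W), 5(W), all W → L
n=11: reaches L-position 8 → W
n=12: reaches L-position 9 → W
n=13: reaches L-position 10 → W
n=14: reaches L-position 10 → W
n=15: reaches L-position 10 → W
n=16: only reaches 13(W), 12(W), 11(W), all W → L
n=17: only reaches 14(W), 13(W), 12(W), all W → L
n=18: only reaches 15(W), 14(W), 13(W), all W → L
n=19: reaches L-position 16 → W
n=20: reaches L-position 17 → W
From 20 Player 1 can remove 3, leaving 17, reaching an L position.

Player 1 wins.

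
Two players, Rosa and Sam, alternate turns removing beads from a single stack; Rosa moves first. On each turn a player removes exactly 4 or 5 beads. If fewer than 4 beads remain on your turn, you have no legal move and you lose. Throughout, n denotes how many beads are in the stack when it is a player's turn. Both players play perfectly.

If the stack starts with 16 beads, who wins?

Label each position W (a win for the player to move) or L (a loss). A position with no legal move is L; any other position is W exactly when some move reaches an L, and L when every move reaches a W.
n=0: no move → L
n=1: no move → L
n=2: no move → L
n=3: no move → L
n=4: W (go to 0, an L position)
n=5: W (go to 1, an L position)
n=6: W (go to 2, an L position)
n=7: W (go to 3, an L position)
n=8: W (go to 3, an L position)
n=9: L (options 5(W), 4(W) are all W)
n=10: L (options 6(W), 5(W) are all W)
n=11: L (options 7(W), 6(W) are all W)
n=12: L (options 8(W), 7(W) are all W)
n=13: W (go to 9, an L position)
n=14: W (go to 10, an L position)
n=15: W (go to 11, an L position)
n=16: W (go to 12, an L position)
From 16 Rosa can remove 4, leaving 12, reaching an L position.

Rosa wins.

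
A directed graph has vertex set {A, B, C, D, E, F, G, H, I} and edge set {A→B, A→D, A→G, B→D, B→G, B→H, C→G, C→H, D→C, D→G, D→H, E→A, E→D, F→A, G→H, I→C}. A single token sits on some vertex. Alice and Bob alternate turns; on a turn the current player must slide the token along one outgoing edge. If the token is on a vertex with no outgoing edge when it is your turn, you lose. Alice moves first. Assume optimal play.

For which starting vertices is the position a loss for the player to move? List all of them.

Classify positions by backward induction: terminal positions (no move available) are L. From any other position, the mover wins iff some move reaches an L.
Every edge goes from a vertex to one that appears earlier in the order H, G, C, D, B, I, A, F, E, so processing vertices in that order labels each vertex after all of its successors.
H: no outgoing edge → L
G: →H(L), so W
C: →H(L), so W
D: →H(L), so W
B: →H(L), so W
I: →C(W) only, which is W, so L
A: →B(W), D(W), G(W) — all W, so L
F: →A(L), so W
E: →A(L), so W
Reading off the rows marked L gives the requested list; there are 3 such vertices.

A, H, I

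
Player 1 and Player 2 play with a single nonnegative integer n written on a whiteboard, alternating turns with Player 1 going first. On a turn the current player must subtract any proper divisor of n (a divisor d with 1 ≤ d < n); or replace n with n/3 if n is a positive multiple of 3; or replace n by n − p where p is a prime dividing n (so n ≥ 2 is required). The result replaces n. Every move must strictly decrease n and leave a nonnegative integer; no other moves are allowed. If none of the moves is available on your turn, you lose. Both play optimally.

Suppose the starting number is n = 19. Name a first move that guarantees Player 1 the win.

Compute win/loss labels from the base case upward. A position with no move is L. Any other position is W if it can reach an L in one move, else L.
n=0: no move → L
n=1: no move → L
n=2: W (go to 0, an L position)
n=3: W (go to 0, an L position)
n=4: L (options 2(W), 3(W) are all W)
n=5: W (go to 0, an L position)
n=6: W (go to 4, an L position)
n=7: W (go to 0, an L position)
n=8: W (go to 4, an L position)
n=9: L (options 3(W), 6(W), 8(W) are all W)
n=10: W (go to 9, an L position)
n=11: W (go to 0, an L position)
n=12: W (go to 4, an L position)
n=13: W (go to 0, an L position)
n=14: L (options 7(W), 12(W), 13(W) are all W)
n=15: W (go to 14, an L position)
n=16: W (go to 14, an L position)
n=17: W (go to 0, an L position)
n=18: W (go to 9, an L position)
n=19: W (go to 0, an L position)
From 19, the L positions reachable in one move are: 0.

Move to 0.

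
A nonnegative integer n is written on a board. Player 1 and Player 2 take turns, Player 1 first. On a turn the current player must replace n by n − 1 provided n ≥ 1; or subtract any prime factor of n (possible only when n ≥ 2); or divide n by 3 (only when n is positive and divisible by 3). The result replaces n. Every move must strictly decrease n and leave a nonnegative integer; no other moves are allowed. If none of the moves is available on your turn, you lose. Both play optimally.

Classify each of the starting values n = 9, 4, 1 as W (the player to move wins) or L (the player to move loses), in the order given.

9: W, 4: L, 1: W

Compute win/loss labels from the base case upward. A position with no move is L. Any other position is W if it can reach an L in one move, else L.
n=0: no move → L
n=1: W (go to 0, an L position)
n=2: W (go to 0, an L position)
n=3: W (go to 0, an L position)
n=4: L (options 2(W), 3(W) are all W)
n=5: W (go to 0, an L position)
n=6: W (go to 4, an L position)
n=7: W (go to 0, an L position)
n=8: L (options 6(W), 7(W) are all W)
n=9: W (go to 8, an L position)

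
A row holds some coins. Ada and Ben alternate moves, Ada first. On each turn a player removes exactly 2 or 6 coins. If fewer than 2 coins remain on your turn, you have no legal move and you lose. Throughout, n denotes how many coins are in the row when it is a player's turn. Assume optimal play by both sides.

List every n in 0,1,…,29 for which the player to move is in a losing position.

0, 1, 4, 5, 8, 9, 12, 13, 16, 17, 20, 21, 24, 25, 28, 29

Work bottom-up. With no move the player to move loses. Otherwise the position is W if at least one move leads to an L position for the opponent, and L if every move leads to a W.
n=0: no move → L
n=1: no move → L
n=2: reaches L-position 0 → W
n=3: reaches L-position 1 → W
n=4: only reaches 2(W), which is W → L
n=5: only reaches 3(W), which is W → L
n=6: reaches L-position 4 → W
n=7: reaches L-position 5 → W
n=8: only reaches 6(W), 2(W), all W → L
n=9: only reaches 7(W), 3(W), all W → L
n=10: reaches L-position 8 → W
n=11: reaches L-position 9 → W
n=12: only reaches 10(W), 6(W), all W → L
n=13: only reaches 11(W), 7(W), all W → L
n=14: reaches L-position 12 → W
n=15: reaches L-position 13 → W
n=16: only reaches 14(W), 10(W), all W → L
n=17: only reaches 15(W), 11(W), all W → L
n=18: reaches L-position 16 → W
n=19: reaches L-position 17 → W
n=20: only reaches 18(W), 14(W), all W → L
n=21: only reaches 19(W), 15(W), all W → L
n=22: reaches L-position 20 → W
n=23: reaches L-position 21 → W
n=24: only reaches 22(W), 18(W), all W → L
n=25: only reaches 23(W), 19(W), all W → L
n=26: reaches L-position 24 → W
n=27: reaches L-position 25 → W
n=28: only reaches 26(W), 22(W), all W → L
n=29: only reaches 27(W), 23(W), all W → L
The losing starting values of n are exactly the entries labelled L in this table (16 of them).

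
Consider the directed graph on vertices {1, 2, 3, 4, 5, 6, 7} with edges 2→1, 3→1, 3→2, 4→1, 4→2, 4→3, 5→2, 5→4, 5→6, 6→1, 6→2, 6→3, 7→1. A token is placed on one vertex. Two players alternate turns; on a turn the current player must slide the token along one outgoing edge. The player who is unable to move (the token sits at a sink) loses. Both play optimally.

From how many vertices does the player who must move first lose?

Work bottom-up. With no move the player to move loses. Otherwise the position is W if at least one move leads to an L position for the opponent, and L if every move leads to a W.
Every edge goes from a vertex to one that appears earlier in the order 1, 2, 3, 4, 6, 5, 7, so processing vertices in that order labels each vertex after all of its successors.
1: no outgoing edge → L
2: →1(L), so W
3: →1(L), so W
4: →1(L), so W
6: →1(L), so W
5: →6(W), 4(W), 2(W) — all W, so L
7: →1(L), so W
The L vertices are 1, 5; that is 2 in all.

2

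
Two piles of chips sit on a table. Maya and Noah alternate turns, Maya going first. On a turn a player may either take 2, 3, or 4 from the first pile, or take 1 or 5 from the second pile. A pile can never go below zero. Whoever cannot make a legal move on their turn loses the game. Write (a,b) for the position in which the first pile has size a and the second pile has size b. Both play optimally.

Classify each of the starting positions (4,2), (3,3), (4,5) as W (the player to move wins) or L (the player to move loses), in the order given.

Compute win/loss labels from the base case upward. A position with no move is L. Any other position is W if it can reach an L in one move, else L.
No move ever increases a pile, so every position that can arise here has a ≤ 4 and b ≤ 5; it is enough to label the cells with 0 ≤ a ≤ 4 and 0 ≤ b ≤ 5.
Every move lowers a or b (never raises either), so fill the grid row by row in increasing a, and left to right within a row: each cell's successors are then already labelled.
      b=0  b=1  b=2  b=3  b=4  b=5
a=0:    L    W    L    W    L    W
a=1:    L    W    L    W    L    W
a=2:    W    L    W    L    W    L
a=3:    W    L    W    L    W    L
a=4:    W    W    W    W    W    W
Cells with no legal move (terminal, hence L): (0,0), (1,0).
The remaining L cells, each justified by listing all of its moves:
(0,2): the only move is to (0,1)(W), a W ⇒ L
(0,4): the only move is to (0,3)(W), a W ⇒ L
(1,2): the only move is to (1,1)(W), a W ⇒ L
(1,4): the only move is to (1,3)(W), a W ⇒ L
(2,1): moves to (0,1)(W), (2,0)(W); every one is W ⇒ L
(2,3): moves to (0,3)(W), (2,2)(W); every one is W ⇒ L
(2,5): moves to (0,5)(W), (2,4)(W), (2,0)(W); every one is W ⇒ L
(3,1): moves to (1,1)(W), (0,1)(W), (3,0)(W); every one is W ⇒ L
(3,3): moves to (1,3)(W), (0,3)(W), (3,2)(W); every one is W ⇒ L
(3,5): moves to (1,5)(W), (0,5)(W), (3,4)(W), (3,0)(W); every one is W ⇒ L
Every other cell has at least one move into one of the L cells above, so it is W.
(4,2): the move to (1,2) reaches an L cell, so W
(3,3): one of the L cells justified above, so L
(4,5): the move to (2,5) reaches an L cell, so W

(4,2): W, (3,3): L, (4,5): W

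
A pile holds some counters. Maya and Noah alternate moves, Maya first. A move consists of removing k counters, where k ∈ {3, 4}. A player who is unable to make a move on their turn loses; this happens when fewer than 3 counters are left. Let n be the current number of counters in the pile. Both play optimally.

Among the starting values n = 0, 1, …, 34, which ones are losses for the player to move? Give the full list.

0, 1, 2, 7, 8, 9, 14, 15, 16, 21, 22, 23, 28, 29, 30

Build the W/L table. Terminal = L. A non-terminal position is W if it has a move to some L; otherwise it is L.
n=0: no move → L
n=1: no move → L
n=2: no move → L
n=3: →0(L), so W
n=4: →1(L), so W
n=5: →2(L), so W
n=6: →2(L), so W
n=7: →4(W), 3(W) — all W, so L
n=8: →5(W), 4(W) — all W, so L
n=9: →6(W), 5(W) — all W, so L
n=10: →7(L), so W
n=11: →8(L), so W
n=12: →9(L), so W
n=13: →9(L), so W
n=14: →11(W), 10(W) — all W, so L
n=15: →12(W), 11(W) — all W, so L
n=16: →13(W), 12(W) — all W, so L
n=17: →14(L), so W
n=18: →15(L), so W
n=19: →16(L), so W
n=20: →16(L), so W
n=21: →18(W), 17(W) — all W, so L
n=22: →19(W), 18(W) — all W, so L
n=23: →20(W), 19(W) — all W, so L
n=24: →21(L), so W
n=25: →22(L), so W
n=26: →23(L), so W
n=27: →23(L), so W
n=28: →25(W), 24(W) — all W, so L
n=29: →26(W), 25(W) — all W, so L
n=30: →27(W), 26(W) — all W, so L
n=31: →28(L), so W
n=32: →29(L), so W
n=33: →30(L), so W
n=34: →30(L), so W
Reading off the rows marked L gives the requested list; there are 15 such values of n.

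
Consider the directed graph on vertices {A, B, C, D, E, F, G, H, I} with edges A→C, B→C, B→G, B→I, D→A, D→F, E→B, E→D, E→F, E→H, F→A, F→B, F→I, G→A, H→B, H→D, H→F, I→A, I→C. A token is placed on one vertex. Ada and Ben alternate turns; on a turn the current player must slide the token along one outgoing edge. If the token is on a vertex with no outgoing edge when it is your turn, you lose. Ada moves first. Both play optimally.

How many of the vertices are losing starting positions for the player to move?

Build the W/L table. Terminal = L. A non-terminal position is W if it has a move to some L; otherwise it is L.
Every edge goes from a vertex to one that appears earlier in the order C, A, I, G, B, F, D, H, E, so processing vertices in that order labels each vertex after all of its successors.
C: no outgoing edge → L
A: can move to C, which is L ⇒ W
I: can move to C, which is L ⇒ W
G: the only move is to A(W), a W ⇒ L
B: can move to G, which is L ⇒ W
F: moves to B(W), I(W), A(W); every one is W ⇒ L
D: can move to F, which is L ⇒ W
H: can move to F, which is L ⇒ W
E: can move to F, which is L ⇒ W
The L vertices are C, F, G; that is 3 in all.

3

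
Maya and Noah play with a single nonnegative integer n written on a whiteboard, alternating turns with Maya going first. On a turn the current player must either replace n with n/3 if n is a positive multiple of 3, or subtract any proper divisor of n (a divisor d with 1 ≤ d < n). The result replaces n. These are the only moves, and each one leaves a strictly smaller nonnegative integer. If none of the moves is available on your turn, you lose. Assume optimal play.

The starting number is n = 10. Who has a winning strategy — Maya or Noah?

Use the standard recursion: the mover loses at a terminal position; elsewhere, the mover wins exactly when some move hands the opponent an L position.
n=0: no move → L
n=1: no move → L
n=2: →1(L), so W
n=3: →1(L), so W
n=4: →2(W), 3(W) — all W, so L
n=5: →4(L), so W
n=6: →4(L), so W
n=7: →6(W) only, which is W, so L
n=8: →4(L), so W
n=9: →3(W), 6(W), 8(W) — all W, so L
n=10: →9(L), so W
The starting position 10 is W: Maya should move to 9, handing over an L position.

Maya wins.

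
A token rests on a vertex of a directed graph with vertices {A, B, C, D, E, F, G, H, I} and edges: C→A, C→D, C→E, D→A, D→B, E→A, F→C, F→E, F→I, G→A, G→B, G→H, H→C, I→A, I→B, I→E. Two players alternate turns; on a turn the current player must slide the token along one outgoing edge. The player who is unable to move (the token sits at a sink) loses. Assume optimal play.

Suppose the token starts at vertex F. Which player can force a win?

Classify positions by backward induction: terminal positions (no move available) are L. From any other position, the mover wins iff some move reaches an L.
Every edge goes from a vertex to one that appears earlier in the order A, B, E, D, C, I, H, F, G, so processing vertices in that order labels each vertex after all of its successors.
A: no outgoing edge → L
B: no outgoing edge → L
E: can move to A, which is L ⇒ W
D: can move to B, which is L ⇒ W
C: can move to A, which is L ⇒ W
I: can move to B, which is L ⇒ W
H: the only move is to C(W), a W ⇒ L
F: moves to I(W), C(W), E(W); every one is W ⇒ L
G: can move to H, which is L ⇒ W
Every move from F reaches a W position, so the mover loses.

The second player wins.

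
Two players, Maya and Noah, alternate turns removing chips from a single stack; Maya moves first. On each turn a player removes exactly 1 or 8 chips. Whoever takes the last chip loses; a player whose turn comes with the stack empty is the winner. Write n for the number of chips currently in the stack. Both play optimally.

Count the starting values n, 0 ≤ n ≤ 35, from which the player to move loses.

Use the standard recursion: the mover wins at a terminal position; elsewhere, the mover wins exactly when some move hands the opponent an L position.
n=0: no move; the opponent has just taken the last chip and therefore loses → W
n=1: →0(W) only, which is W, so L
n=2: →1(L), so W
n=3: →2(W) only, which is W, so L
n=4: →3(L), so W
n=5: →4(W) only, which is W, so L
n=6: →5(L), so W
n=7: →6(W) only, which is W, so L
n=8: →7(L), so W
n=9: →1(L), so W
n=10: →9(W), 2(W) — all W, so L
n=11: →10(L), so W
n=12: →11(W), 4(W) — all W, so L
n=13: →12(L), so W
n=14: →13(W), 6(W) — all W, so L
n=15: →14(L), so W
n=16: →15(W), 8(W) — all W, so L
n=17: →16(L), so W
n=18: →10(L), so W
n=19: →18(W), 11(W) — all W, so L
n=20: →19(L), so W
n=21: →20(W), 13(W) — all W, so L
n=22: →21(L), so W
n=23: →22(W), 15(W) — all W, so L
n=24: →23(L), so W
n=25: →24(W), 17(W) — all W, so L
n=26: →25(L), so W
n=27: →19(L), so W
n=28: →27(W), 20(W) — all W, so L
n=29: →28(L), so W
n=30: →29(W), 22(W) — all W, so L
n=31: →30(L), so W
n=32: →31(W), 24(W) — all W, so L
n=33: →32(L), so W
n=34: →33(W), 26(W) — all W, so L
n=35: →34(L), so W
L entries with 0 ≤ n ≤ 35: n = 1, 3, 5, 7, 10, 12, 14, 16, 19, 21, 23, 25, 28, 30, 32, 34; that makes 16.

16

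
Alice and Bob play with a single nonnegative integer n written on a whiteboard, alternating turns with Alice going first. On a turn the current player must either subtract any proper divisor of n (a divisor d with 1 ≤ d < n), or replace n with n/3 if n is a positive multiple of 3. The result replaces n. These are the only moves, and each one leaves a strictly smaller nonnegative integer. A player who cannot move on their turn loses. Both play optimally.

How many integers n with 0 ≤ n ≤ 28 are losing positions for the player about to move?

13

Build the W/L table. Terminal = L. A non-terminal position is W if it has a move to some L; otherwise it is L.
n=0: no move → L
n=1: no move → L
n=2: can move to 1, which is L ⇒ W
n=3: can move to 1, which is L ⇒ W
n=4: moves to 2(W), 3(W); every one is W ⇒ L
n=5: can move to 4, which is L ⇒ W
n=6: can move to 4, which is L ⇒ W
n=7: the only move is to 6(W), a W ⇒ L
n=8: can move to 4, which is L ⇒ W
n=9: moves to 3(W), 6(W), 8(W); every one is W ⇒ L
n=10: can move to 9, which is L ⇒ W
n=11: the only move is to 10(W), a W ⇒ L
n=12: can move to 4, which is L ⇒ W
n=13: the only move is to 12(W), a W ⇒ L
n=14: can move to 7, which is L ⇒ W
n=15: moves to 5(W), 10(W), 12(W), 14(W); every one is W ⇒ L
n=16: can move to 15, which is L ⇒ W
n=17: the only move is to 16(W), a W ⇒ L
n=18: can move to 9, which is L ⇒ W
n=19: the only move is to 18(W), a W ⇒ L
n=20: can move to 15, which is L ⇒ W
n=21: can move to 7, which is L ⇒ W
n=22: can move to 11, which is L ⇒ W
n=23: the only move is to 22(W), a W ⇒ L
n=24: can move to 23, which is L ⇒ W
n=25: moves to 20(W), 24(W); every one is W ⇒ L
n=26: can move to 13, which is L ⇒ W
n=27: can move to 9, which is L ⇒ W
n=28: moves to 14(W), 21(W), 24(W), 26(W), 27(W); every one is W ⇒ L
L entries with 0 ≤ n ≤ 28: n = 0, 1, 4, 7, 9, 11, 13, 15, 17, 19, 23, 25, 28; that makes 13.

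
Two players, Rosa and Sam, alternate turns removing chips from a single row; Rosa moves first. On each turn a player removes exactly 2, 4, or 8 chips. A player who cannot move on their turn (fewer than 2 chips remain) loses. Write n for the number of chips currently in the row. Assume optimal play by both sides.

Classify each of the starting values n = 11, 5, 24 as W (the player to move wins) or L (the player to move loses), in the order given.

Build the W/L table. Terminal = L. A non-terminal position is W if it has a move to some L; otherwise it is L.
n=0: no move → L
n=1: no move → L
n=2: reaches L-position 0 → W
n=3: reaches L-position 1 → W
n=4: reaches L-position 0 → W
n=5: reaches L-position 1 → W
n=6: only reaches 4(W), 2(W), all W → L
n=7: only reaches 5(W), 3(W), all W → L
n=8: reaches L-position 6 → W
n=9: reaches L-position 7 → W
n=10: reaches L-position 6 → W
n=11: reaches L-position 7 → W
n=12: only reaches 10(W), 8(W), 4(W), all W → L
n=13: only reaches 11(W), 9(W), 5(W), all W → L
n=14: reaches L-position 12 → W
n=15: reaches L-position 13 → W
n=16: reaches L-position 12 → W
n=17: reaches L-position 13 → W
n=18: only reaches 16(W), 14(W), 10(W), all W → L
n=19: only reaches 17(W), 15(W), 11(W), all W → L
n=20: reaches L-position 18 → W
n=21: reaches L-position 19 → W
n=22: reaches L-position 18 → W
n=23: reaches L-position 19 → W
n=24: only reaches 22(W), 20(W), 16(W), all W → L

11: W, 5: W, 24: L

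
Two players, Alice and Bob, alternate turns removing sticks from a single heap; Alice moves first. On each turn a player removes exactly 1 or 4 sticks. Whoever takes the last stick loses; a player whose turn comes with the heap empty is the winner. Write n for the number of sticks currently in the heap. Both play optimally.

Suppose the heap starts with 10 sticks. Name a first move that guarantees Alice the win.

Remove 4, leaving 6.

Work bottom-up. With no move the player to move wins. Otherwise the position is W if at least one move leads to an L position for the opponent, and L if every move leads to a W.
n=0: no move; the opponent has just taken the last stick and therefore loses → W
n=1: L (sole option 0(W) is W)
n=2: W (go to 1, an L position)
n=3: L (sole option 2(W) is W)
n=4: W (go to 3, an L position)
n=5: W (go to 1, an L position)
n=6: L (options 5(W), 2(W) are all W)
n=7: W (go to 6, an L position)
n=8: L (options 7(W), 4(W) are all W)
n=9: W (go to 8, an L position)
n=10: W (go to 6, an L position)
From 10, the L positions reachable in one move are: 6.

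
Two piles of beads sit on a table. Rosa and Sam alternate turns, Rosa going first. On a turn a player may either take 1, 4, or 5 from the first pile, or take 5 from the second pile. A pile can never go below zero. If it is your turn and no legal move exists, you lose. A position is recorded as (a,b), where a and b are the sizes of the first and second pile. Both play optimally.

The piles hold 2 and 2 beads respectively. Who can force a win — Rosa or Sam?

Build the W/L table. Terminal = L. A non-terminal position is W if it has a move to some L; otherwise it is L.
No move ever increases a pile, so every position that can arise here has a ≤ 2 and b ≤ 2; it is enough to label the cells with 0 ≤ a ≤ 2 and 0 ≤ b ≤ 2.
Every move lowers a or b (never raises either), so fill the grid row by row in increasing a, and left to right within a row: each cell's successors are then already labelled.
      b=0  b=1  b=2
a=0:    L    L    L
a=1:    W    W    W
a=2:    L    L    L
Cells with no legal move (terminal, hence L): (0,0), (0,1), (0,2).
The remaining L cells, each justified by listing all of its moves:
(2,0): only reaches (1,0)(W), which is W → L
(2,1): only reaches (1,1)(W), which is W → L
(2,2): only reaches (1,2)(W), which is W → L
Every other cell has at least one move into one of the L cells above, so it is W.
Every move from (2,2) reaches a W position, so the mover loses.

Sam wins.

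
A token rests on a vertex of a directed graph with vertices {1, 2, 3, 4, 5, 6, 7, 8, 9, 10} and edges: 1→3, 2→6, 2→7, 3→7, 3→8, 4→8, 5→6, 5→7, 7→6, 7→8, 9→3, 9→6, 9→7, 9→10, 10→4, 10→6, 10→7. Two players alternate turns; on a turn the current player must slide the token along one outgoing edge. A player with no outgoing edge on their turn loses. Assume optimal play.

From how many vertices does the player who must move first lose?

Classify positions by backward induction: terminal positions (no move available) are L. From any other position, the mover wins iff some move reaches an L.
Every edge goes from a vertex to one that appears earlier in the order 6, 8, 7, 5, 3, 2, 4, 10, 1, 9, so processing vertices in that order labels each vertex after all of its successors.
6: no outgoing edge → L
8: no outgoing edge → L
7: →8(L), so W
5: →6(L), so W
3: →8(L), so W
2: →6(L), so W
4: →8(L), so W
10: →6(L), so W
1: →3(W) only, which is W, so L
9: →6(L), so W
The L vertices are 1, 6, 8; that is 3 in all.

3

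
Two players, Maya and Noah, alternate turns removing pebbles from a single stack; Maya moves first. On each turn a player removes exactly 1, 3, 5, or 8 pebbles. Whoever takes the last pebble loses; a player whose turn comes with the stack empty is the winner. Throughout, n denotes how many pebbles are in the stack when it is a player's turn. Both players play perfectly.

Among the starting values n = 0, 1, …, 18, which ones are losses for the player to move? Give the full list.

Use the standard recursion: the mover wins at a terminal position; elsewhere, the mover wins exactly when some move hands the opponent an L position.
n=0: no move; the opponent has just taken the last pebble and therefore loses → W
n=1: L (sole option 0(W) is W)
n=2: W (go to 1, an L position)
n=3: L (options 2(W), 0(W) are all W)
n=4: W (go to 3, an L position)
n=5: L (options 4(W), 2(W), 0(W) are all W)
n=6: W (go to 5, an L position)
n=7: L (options 6(W), 4(W), 2(W) are all W)
n=8: W (go to 7, an L position)
n=9: W (go to 1, an L position)
n=10: W (go to 7, an L position)
n=11: W (go to 3, an L position)
n=12: W (go to 7, an L position)
n=13: W (go to 5, an L position)
n=14: L (options 13(W), 11(W), 9(W), 6(W) are all W)
n=15: W (go to 14, an L position)
n=16: L (options 15(W), 13(W), 11(W), 8(W) are all W)
n=17: W (go to 16, an L position)
n=18: L (options 17(W), 15(W), 13(W), 10(W) are all W)
The losing starting values of n are exactly the entries labelled L in this table (7 of them).

1, 3, 5, 7, 14, 16, 18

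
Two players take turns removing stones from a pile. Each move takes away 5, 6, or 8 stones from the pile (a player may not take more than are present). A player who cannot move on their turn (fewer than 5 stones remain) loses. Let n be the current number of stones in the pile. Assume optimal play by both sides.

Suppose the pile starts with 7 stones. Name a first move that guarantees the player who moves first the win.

Remove 5, leaving 2.

Compute win/loss labels from the base case upward. A position with no move is L. Any other position is W if it can reach an L in one move, else L.
n=0: no move → L
n=1: no move → L
n=2: no move → L
n=3: no move → L
n=4: no move → L
n=5: can move to 0, which is L ⇒ W
n=6: can move to 1, which is L ⇒ W
n=7: can move to 2, which is L ⇒ W
From 7, the L positions reachable in one move are: 2, 1. Any move reaching one of these is winning.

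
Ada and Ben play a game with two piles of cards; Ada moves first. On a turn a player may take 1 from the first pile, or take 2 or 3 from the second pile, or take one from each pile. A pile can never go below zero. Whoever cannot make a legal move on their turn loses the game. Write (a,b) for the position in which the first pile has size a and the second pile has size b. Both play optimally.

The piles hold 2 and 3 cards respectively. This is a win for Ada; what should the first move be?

Work bottom-up. With no move the player to move loses. Otherwise the position is W if at least one move leads to an L position for the opponent, and L if every move leads to a W.
No move ever increases a pile, so every position that can arise here has a ≤ 2 and b ≤ 3; it is enough to label the cells with 0 ≤ a ≤ 2 and 0 ≤ b ≤ 3.
Every move lowers a or b (never raises either), so fill the grid row by row in increasing a, and left to right within a row: each cell's successors are then already labelled.
      b=0  b=1  b=2  b=3
a=0:    L    L    W    W
a=1:    W    W    W    L
a=2:    L    L    W    W
Cells with no legal move (terminal, hence L): (0,0), (0,1).
The remaining L cells, each justified by listing all of its moves:
(1,3): →(0,3)(W), (1,1)(W), (1,0)(W), (0,2)(W) — all W, so L
(2,0): →(1,0)(W) only, which is W, so L
(2,1): →(1,1)(W), (1,0)(W) — all W, so L
Every other cell has at least one move into one of the L cells above, so it is W.
From (2,3), the L positions reachable in one move are: (1,3), (2,1), (2,0). Any move reaching one of these is winning.

Move to (1,3).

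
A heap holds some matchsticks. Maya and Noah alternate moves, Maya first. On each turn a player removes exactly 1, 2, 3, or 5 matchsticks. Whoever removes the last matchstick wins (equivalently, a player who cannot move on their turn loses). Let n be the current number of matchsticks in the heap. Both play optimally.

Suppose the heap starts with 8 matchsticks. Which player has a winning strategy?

Noah wins.

Use the standard recursion: the mover loses at a terminal position; elsewhere, the mover wins exactly when some move hands the opponent an L position.
n=0: no move → L
n=1: W (go to 0, an L position)
n=2: W (go to 0, an L position)
n=3: W (go to 0, an L position)
n=4: L (options 3(W), 2(W), 1(W) are all W)
n=5: W (go to 4, an L position)
n=6: W (go to 4, an L position)
n=7: W (go to 4, an L position)
n=8: L (options 7(W), 6(W), 5(W), 3(W) are all W)
Every move from 8 reaches a W position, so the mover loses.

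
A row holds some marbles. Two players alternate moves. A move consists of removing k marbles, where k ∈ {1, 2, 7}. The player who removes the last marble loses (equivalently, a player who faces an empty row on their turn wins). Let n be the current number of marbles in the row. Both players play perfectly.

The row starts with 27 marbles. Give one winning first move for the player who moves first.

Remove 2, leaving 25.

Classify positions by backward induction: terminal positions (no move available) are W. From any other position, the mover wins iff some move reaches an L.
n=0: no move; the opponent has just taken the last marble and therefore loses → W
n=1: only reaches 0(W), which is W → L
n=2: reaches L-position 1 → W
n=3: reaches L-position 1 → W
n=4: only reaches 3(W), 2(W), all W → L
n=5: reaches L-position 4 → W
n=6: reaches L-position 4 → W
n=7: only reaches 6(W), 5(W), 0(W), all W → L
n=8: reaches L-position 7 → W
n=9: reaches L-position 7 → W
n=10: only reaches 9(W), 8(W), 3(W), all W → L
n=11: reaches L-position 10 → W
n=12: reaches L-position 10 → W
n=13: only reaches 12(W), 11(W), 6(W), all W → L
n=14: reaches L-position 13 → W
n=15: reaches L-position 13 → W
n=16: only reaches 15(W), 14(W), 9(W), all W → L
n=17: reaches L-position 16 → W
n=18: reaches L-position 16 → W
n=19: only reaches 18(W), 17(W), 12(W), all W → L
n=20: reaches L-position 19 → W
n=21: reaches L-position 19 → W
n=22: only reaches 21(W), 20(W), 15(W), all W → L
n=23: reaches L-position 22 → W
n=24: reaches L-position 22 → W
n=25: only reaches 24(W), 23(W), 18(W), all W → L
n=26: reaches L-position 25 → W
n=27: reaches L-position 25 → W
From 27, the L positions reachable in one move are: 25.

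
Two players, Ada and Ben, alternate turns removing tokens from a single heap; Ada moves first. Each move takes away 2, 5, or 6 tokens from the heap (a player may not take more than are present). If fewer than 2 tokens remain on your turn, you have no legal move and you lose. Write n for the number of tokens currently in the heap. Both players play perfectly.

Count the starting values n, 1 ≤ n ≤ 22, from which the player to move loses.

Use the standard recursion: the mover loses at a terminal position; elsewhere, the mover wins exactly when some move hands the opponent an L position.
n=0: no move → L
n=1: no move → L
n=2: →0(L), so W
n=3: →1(L), so W
n=4: →2(W) only, which is W, so L
n=5: →0(L), so W
n=6: →4(L), so W
n=7: →1(L), so W
n=8: →6(W), 3(W), 2(W) — all W, so L
n=9: →4(L), so W
n=10: →8(L), so W
n=11: →9(W), 6(W), 5(W) — all W, so L
n=12: →10(W), 7(W), 6(W) — all W, so L
n=13: →11(L), so W
n=14: →12(L), so W
n=15: →13(W), 10(W), 9(W) — all W, so L
n=16: →11(L), so W
n=17: →15(L), so W
n=18: →12(L), so W
n=19: →17(W), 14(W), 13(W) — all W, so L
n=20: →15(L), so W
n=21: →19(L), so W
n=22: →20(W), 17(W), 16(W) — all W, so L
L entries with 1 ≤ n ≤ 22 (n=0 is outside the asked range and is not counted): n = 1, 4, 8, 11, 12, 15, 19, 22; that makes 8.

8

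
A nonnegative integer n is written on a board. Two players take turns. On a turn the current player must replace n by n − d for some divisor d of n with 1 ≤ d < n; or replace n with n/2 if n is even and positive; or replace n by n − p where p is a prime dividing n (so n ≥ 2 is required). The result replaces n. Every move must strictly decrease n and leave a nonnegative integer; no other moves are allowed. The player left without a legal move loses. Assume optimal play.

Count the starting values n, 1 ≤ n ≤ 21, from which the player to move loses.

5

Classify positions by backward induction: terminal positions (no move available) are L. From any other position, the mover wins iff some move reaches an L.
n=0: no move → L
n=1: no move → L
n=2: reaches L-position 0 → W
n=3: reaches L-position 0 → W
n=4: only reaches 2(W), 3(W), all W → L
n=5: reaches L-position 0 → W
n=6: reaches L-position 4 → W
n=7: reaches L-position 0 → W
n=8: reaches L-position 4 → W
n=9: only reaches 6(W), 8(W), all W → L
n=10: reaches L-position 9 → W
n=11: reaches L-position 0 → W
n=12: reaches L-position 9 → W
n=13: reaches L-position 0 → W
n=14: only reaches 7(W), 12(W), 13(W), all W → L
n=15: reaches L-position 14 → W
n=16: reaches L-position 14 → W
n=17: reaches L-position 0 → W
n=18: reaches L-position 9 → W
n=19: reaches L-position 0 → W
n=20: only reaches 10(W), 15(W), 16(W), 18(W), 19(W), all W → L
n=21: reaches L-position 14 → W
L entries with 1 ≤ n ≤ 21 (n=0 is outside the asked range and is not counted): n = 1, 4, 9, 14, 20; that makes 5.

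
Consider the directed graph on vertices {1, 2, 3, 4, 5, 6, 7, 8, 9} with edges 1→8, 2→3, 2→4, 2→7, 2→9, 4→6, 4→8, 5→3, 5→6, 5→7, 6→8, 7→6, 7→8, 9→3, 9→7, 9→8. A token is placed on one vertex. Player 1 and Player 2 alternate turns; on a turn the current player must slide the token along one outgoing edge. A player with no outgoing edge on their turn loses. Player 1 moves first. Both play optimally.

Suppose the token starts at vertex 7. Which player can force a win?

Player 1 wins.

Positions with no move are L. A position that does have a move is losing for the player to move precisely when every available move leads to a winning position for the opponent. Fill in the labels:
Every edge goes from a vertex to one that appears earlier in the order 3, 8, 6, 7, 5, 4, 9, 2, 1, so processing vertices in that order labels each vertex after all of its successors.
3: no outgoing edge → L
8: no outgoing edge → L
6: W (go to 8, an L position)
7: W (go to 8, an L position)
5: W (go to 3, an L position)
4: W (go to 8, an L position)
9: W (go to 8, an L position)
2: W (go to 3, an L position)
1: W (go to 8, an L position)
The starting position 7 is W: Player 1 should move to 8, handing over an L position.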